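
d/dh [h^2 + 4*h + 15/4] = 2*h + 4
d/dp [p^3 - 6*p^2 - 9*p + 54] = 3*p^2 - 12*p - 9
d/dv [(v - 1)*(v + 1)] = 2*v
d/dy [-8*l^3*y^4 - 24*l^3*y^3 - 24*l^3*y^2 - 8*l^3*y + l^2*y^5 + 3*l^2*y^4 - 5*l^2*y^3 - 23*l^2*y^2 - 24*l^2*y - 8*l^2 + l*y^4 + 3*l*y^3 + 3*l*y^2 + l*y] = l*(-32*l^2*y^3 - 72*l^2*y^2 - 48*l^2*y - 8*l^2 + 5*l*y^4 + 12*l*y^3 - 15*l*y^2 - 46*l*y - 24*l + 4*y^3 + 9*y^2 + 6*y + 1)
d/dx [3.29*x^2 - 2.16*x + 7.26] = 6.58*x - 2.16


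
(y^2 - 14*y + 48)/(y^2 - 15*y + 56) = (y - 6)/(y - 7)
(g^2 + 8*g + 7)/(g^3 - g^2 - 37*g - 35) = (g + 7)/(g^2 - 2*g - 35)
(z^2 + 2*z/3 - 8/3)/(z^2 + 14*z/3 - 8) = (z + 2)/(z + 6)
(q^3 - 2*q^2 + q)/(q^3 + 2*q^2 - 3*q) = (q - 1)/(q + 3)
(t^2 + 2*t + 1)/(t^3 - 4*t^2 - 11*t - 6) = 1/(t - 6)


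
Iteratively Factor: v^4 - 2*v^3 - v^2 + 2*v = (v)*(v^3 - 2*v^2 - v + 2) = v*(v + 1)*(v^2 - 3*v + 2) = v*(v - 1)*(v + 1)*(v - 2)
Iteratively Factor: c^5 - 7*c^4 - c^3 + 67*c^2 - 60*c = (c - 5)*(c^4 - 2*c^3 - 11*c^2 + 12*c) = c*(c - 5)*(c^3 - 2*c^2 - 11*c + 12) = c*(c - 5)*(c - 1)*(c^2 - c - 12) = c*(c - 5)*(c - 4)*(c - 1)*(c + 3)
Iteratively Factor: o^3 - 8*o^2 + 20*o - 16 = (o - 2)*(o^2 - 6*o + 8) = (o - 2)^2*(o - 4)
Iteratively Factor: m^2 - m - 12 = (m + 3)*(m - 4)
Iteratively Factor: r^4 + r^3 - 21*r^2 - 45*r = (r + 3)*(r^3 - 2*r^2 - 15*r) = r*(r + 3)*(r^2 - 2*r - 15) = r*(r + 3)^2*(r - 5)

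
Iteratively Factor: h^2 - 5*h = (h)*(h - 5)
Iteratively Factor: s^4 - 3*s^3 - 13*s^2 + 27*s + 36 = (s + 1)*(s^3 - 4*s^2 - 9*s + 36) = (s - 3)*(s + 1)*(s^2 - s - 12) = (s - 3)*(s + 1)*(s + 3)*(s - 4)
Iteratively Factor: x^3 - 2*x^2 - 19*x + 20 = (x - 5)*(x^2 + 3*x - 4) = (x - 5)*(x + 4)*(x - 1)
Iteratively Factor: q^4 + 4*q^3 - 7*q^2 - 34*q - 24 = (q + 4)*(q^3 - 7*q - 6) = (q - 3)*(q + 4)*(q^2 + 3*q + 2) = (q - 3)*(q + 1)*(q + 4)*(q + 2)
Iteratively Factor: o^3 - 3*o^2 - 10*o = (o + 2)*(o^2 - 5*o) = o*(o + 2)*(o - 5)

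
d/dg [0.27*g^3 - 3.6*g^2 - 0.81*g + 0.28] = 0.81*g^2 - 7.2*g - 0.81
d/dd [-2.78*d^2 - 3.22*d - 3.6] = -5.56*d - 3.22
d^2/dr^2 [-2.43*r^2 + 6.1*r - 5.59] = -4.86000000000000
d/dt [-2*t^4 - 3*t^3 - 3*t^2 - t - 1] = -8*t^3 - 9*t^2 - 6*t - 1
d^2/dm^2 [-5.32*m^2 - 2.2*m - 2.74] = -10.6400000000000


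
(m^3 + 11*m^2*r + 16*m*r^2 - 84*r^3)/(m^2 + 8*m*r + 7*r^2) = (m^2 + 4*m*r - 12*r^2)/(m + r)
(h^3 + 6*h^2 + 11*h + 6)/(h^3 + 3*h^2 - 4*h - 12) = (h + 1)/(h - 2)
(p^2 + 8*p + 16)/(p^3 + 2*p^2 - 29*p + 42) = (p^2 + 8*p + 16)/(p^3 + 2*p^2 - 29*p + 42)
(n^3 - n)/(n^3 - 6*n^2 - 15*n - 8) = n*(n - 1)/(n^2 - 7*n - 8)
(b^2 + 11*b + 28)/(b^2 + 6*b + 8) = (b + 7)/(b + 2)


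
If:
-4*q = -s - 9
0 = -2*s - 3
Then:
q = 15/8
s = -3/2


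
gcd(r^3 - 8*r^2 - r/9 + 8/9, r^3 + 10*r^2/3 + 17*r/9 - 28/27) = r - 1/3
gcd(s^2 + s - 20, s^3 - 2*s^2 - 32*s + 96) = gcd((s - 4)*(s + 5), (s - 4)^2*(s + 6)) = s - 4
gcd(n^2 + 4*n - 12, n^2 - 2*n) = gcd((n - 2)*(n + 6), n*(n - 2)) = n - 2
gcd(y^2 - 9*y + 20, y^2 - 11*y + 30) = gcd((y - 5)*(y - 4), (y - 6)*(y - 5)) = y - 5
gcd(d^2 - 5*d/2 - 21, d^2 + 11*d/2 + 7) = d + 7/2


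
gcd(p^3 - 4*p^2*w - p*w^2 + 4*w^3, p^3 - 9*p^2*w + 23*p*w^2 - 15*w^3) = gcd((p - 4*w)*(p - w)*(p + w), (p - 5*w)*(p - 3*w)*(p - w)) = p - w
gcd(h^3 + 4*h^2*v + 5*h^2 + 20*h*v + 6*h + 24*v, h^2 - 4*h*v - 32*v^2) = h + 4*v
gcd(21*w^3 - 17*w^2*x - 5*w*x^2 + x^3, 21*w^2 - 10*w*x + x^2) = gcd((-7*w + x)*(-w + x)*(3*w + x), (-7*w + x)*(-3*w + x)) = -7*w + x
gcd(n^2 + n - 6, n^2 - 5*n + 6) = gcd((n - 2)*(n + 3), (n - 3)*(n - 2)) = n - 2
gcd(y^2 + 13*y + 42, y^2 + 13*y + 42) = y^2 + 13*y + 42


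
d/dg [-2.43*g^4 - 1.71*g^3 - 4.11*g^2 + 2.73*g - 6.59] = -9.72*g^3 - 5.13*g^2 - 8.22*g + 2.73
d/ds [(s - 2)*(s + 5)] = 2*s + 3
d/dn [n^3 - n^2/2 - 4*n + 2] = 3*n^2 - n - 4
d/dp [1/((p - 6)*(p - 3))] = (9 - 2*p)/(p^4 - 18*p^3 + 117*p^2 - 324*p + 324)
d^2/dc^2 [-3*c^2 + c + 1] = -6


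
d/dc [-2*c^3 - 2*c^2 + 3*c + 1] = -6*c^2 - 4*c + 3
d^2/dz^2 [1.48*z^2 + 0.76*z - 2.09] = 2.96000000000000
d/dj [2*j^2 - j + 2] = 4*j - 1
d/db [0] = 0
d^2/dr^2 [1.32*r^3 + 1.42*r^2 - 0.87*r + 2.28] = 7.92*r + 2.84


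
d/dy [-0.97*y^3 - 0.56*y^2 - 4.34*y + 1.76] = -2.91*y^2 - 1.12*y - 4.34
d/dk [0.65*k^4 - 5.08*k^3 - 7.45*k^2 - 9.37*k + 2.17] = 2.6*k^3 - 15.24*k^2 - 14.9*k - 9.37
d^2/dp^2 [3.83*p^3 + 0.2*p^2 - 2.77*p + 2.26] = 22.98*p + 0.4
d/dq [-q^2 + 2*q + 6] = 2 - 2*q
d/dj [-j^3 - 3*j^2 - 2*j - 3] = -3*j^2 - 6*j - 2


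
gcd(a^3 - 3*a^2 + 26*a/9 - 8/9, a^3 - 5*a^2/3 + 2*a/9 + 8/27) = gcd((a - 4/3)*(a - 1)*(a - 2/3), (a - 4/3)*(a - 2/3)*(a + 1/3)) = a^2 - 2*a + 8/9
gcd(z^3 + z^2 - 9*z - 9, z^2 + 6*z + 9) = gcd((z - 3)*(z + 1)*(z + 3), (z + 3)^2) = z + 3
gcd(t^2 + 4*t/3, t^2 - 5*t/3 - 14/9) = 1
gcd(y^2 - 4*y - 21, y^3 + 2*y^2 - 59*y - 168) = y + 3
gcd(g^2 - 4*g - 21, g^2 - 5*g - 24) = g + 3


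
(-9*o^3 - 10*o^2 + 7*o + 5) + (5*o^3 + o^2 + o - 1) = -4*o^3 - 9*o^2 + 8*o + 4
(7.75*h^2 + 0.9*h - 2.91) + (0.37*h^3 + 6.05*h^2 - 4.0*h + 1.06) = 0.37*h^3 + 13.8*h^2 - 3.1*h - 1.85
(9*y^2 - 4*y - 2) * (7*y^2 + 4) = 63*y^4 - 28*y^3 + 22*y^2 - 16*y - 8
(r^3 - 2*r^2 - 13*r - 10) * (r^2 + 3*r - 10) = r^5 + r^4 - 29*r^3 - 29*r^2 + 100*r + 100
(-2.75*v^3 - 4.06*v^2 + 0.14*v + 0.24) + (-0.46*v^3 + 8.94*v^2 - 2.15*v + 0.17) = -3.21*v^3 + 4.88*v^2 - 2.01*v + 0.41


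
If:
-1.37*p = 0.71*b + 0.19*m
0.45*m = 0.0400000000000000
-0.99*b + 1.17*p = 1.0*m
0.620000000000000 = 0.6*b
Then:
No Solution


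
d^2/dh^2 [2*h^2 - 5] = 4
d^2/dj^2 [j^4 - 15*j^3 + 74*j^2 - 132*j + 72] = 12*j^2 - 90*j + 148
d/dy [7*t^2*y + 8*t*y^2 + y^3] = 7*t^2 + 16*t*y + 3*y^2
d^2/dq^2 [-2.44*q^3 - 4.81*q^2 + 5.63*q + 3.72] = -14.64*q - 9.62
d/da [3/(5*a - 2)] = -15/(5*a - 2)^2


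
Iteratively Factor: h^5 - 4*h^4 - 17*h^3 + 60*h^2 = (h - 5)*(h^4 + h^3 - 12*h^2) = (h - 5)*(h - 3)*(h^3 + 4*h^2) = h*(h - 5)*(h - 3)*(h^2 + 4*h) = h^2*(h - 5)*(h - 3)*(h + 4)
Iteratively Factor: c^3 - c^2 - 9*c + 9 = (c - 1)*(c^2 - 9) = (c - 1)*(c + 3)*(c - 3)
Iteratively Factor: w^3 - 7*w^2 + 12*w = (w - 3)*(w^2 - 4*w) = w*(w - 3)*(w - 4)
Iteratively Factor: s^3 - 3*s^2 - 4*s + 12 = (s - 2)*(s^2 - s - 6) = (s - 2)*(s + 2)*(s - 3)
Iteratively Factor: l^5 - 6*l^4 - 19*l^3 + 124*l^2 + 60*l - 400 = (l - 5)*(l^4 - l^3 - 24*l^2 + 4*l + 80) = (l - 5)*(l + 2)*(l^3 - 3*l^2 - 18*l + 40) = (l - 5)*(l - 2)*(l + 2)*(l^2 - l - 20) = (l - 5)*(l - 2)*(l + 2)*(l + 4)*(l - 5)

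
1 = 1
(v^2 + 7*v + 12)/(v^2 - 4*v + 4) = (v^2 + 7*v + 12)/(v^2 - 4*v + 4)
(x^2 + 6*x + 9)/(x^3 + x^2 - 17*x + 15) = (x^2 + 6*x + 9)/(x^3 + x^2 - 17*x + 15)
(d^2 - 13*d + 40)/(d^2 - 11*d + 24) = (d - 5)/(d - 3)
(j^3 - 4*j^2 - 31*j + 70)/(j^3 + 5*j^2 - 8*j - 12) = (j^2 - 2*j - 35)/(j^2 + 7*j + 6)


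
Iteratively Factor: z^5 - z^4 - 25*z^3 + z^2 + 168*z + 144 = (z + 1)*(z^4 - 2*z^3 - 23*z^2 + 24*z + 144) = (z - 4)*(z + 1)*(z^3 + 2*z^2 - 15*z - 36) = (z - 4)^2*(z + 1)*(z^2 + 6*z + 9) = (z - 4)^2*(z + 1)*(z + 3)*(z + 3)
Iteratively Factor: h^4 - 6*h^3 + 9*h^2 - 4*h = (h)*(h^3 - 6*h^2 + 9*h - 4) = h*(h - 4)*(h^2 - 2*h + 1) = h*(h - 4)*(h - 1)*(h - 1)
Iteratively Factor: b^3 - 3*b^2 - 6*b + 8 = (b - 4)*(b^2 + b - 2) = (b - 4)*(b - 1)*(b + 2)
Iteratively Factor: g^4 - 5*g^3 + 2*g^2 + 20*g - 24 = (g + 2)*(g^3 - 7*g^2 + 16*g - 12) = (g - 2)*(g + 2)*(g^2 - 5*g + 6) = (g - 3)*(g - 2)*(g + 2)*(g - 2)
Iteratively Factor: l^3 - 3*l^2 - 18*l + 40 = (l + 4)*(l^2 - 7*l + 10) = (l - 5)*(l + 4)*(l - 2)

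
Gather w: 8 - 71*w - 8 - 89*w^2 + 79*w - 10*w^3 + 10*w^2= -10*w^3 - 79*w^2 + 8*w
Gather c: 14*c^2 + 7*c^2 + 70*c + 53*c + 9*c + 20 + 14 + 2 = 21*c^2 + 132*c + 36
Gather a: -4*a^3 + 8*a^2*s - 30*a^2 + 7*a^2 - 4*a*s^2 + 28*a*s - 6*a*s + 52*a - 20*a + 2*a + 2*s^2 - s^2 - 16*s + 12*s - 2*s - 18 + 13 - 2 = -4*a^3 + a^2*(8*s - 23) + a*(-4*s^2 + 22*s + 34) + s^2 - 6*s - 7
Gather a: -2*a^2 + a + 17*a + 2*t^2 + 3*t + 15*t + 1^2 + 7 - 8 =-2*a^2 + 18*a + 2*t^2 + 18*t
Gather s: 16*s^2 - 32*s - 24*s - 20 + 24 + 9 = 16*s^2 - 56*s + 13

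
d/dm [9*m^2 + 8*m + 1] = 18*m + 8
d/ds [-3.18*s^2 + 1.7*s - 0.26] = 1.7 - 6.36*s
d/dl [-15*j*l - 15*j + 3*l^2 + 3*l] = -15*j + 6*l + 3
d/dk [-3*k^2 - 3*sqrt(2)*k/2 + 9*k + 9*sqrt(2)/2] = -6*k - 3*sqrt(2)/2 + 9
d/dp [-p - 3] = -1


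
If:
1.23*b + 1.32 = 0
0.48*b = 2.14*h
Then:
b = -1.07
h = -0.24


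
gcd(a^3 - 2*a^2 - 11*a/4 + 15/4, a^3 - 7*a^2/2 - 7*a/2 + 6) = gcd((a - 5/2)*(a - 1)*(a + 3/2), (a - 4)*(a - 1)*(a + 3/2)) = a^2 + a/2 - 3/2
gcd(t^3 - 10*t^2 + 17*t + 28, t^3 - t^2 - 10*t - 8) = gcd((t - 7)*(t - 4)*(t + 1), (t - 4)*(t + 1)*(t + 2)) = t^2 - 3*t - 4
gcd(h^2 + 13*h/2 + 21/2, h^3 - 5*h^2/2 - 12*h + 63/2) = h + 7/2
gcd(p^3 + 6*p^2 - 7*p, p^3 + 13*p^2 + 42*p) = p^2 + 7*p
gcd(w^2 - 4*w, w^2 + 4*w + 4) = 1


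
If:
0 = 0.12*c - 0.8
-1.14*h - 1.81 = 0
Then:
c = 6.67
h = -1.59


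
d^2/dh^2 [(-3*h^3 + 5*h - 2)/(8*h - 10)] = (-48*h^3 + 180*h^2 - 225*h + 68)/(64*h^3 - 240*h^2 + 300*h - 125)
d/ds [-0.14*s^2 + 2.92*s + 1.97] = 2.92 - 0.28*s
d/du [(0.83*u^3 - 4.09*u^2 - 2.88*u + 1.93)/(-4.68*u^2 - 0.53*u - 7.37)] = (-3.8844*u^4 - 0.879799999999996*u^3 - 29.662*u^2 + 78.3514*u + 22.2485)/(21.9024*u^4 + 4.9608*u^3 + 69.2641*u^2 + 7.8122*u + 54.3169)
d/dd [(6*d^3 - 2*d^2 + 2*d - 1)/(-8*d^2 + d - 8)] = (-48*d^4 + 12*d^3 - 130*d^2 + 16*d - 15)/(64*d^4 - 16*d^3 + 129*d^2 - 16*d + 64)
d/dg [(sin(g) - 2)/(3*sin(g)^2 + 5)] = (-3*sin(g)^2 + 12*sin(g) + 5)*cos(g)/(3*sin(g)^2 + 5)^2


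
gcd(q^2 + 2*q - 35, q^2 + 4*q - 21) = q + 7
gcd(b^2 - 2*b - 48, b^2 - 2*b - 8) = 1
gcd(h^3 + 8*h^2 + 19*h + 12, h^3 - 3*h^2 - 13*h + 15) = h + 3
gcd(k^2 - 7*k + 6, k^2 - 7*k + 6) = k^2 - 7*k + 6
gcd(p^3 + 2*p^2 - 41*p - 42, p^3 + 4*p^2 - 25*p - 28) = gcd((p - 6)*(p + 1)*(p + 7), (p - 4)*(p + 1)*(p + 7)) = p^2 + 8*p + 7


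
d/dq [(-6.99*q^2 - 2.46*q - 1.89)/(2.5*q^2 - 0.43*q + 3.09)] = (9.1557*q^2 - 33.7482*q - 8.4141)/(6.25*q^4 - 2.15*q^3 + 15.6349*q^2 - 2.6574*q + 9.5481)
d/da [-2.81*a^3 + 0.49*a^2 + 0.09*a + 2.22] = -8.43*a^2 + 0.98*a + 0.09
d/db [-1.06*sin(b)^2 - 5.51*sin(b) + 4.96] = -(2.12*sin(b) + 5.51)*cos(b)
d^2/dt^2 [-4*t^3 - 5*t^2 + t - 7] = -24*t - 10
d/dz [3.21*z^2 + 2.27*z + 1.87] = 6.42*z + 2.27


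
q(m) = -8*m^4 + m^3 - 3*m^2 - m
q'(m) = -32*m^3 + 3*m^2 - 6*m - 1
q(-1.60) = -62.60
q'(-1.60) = 147.35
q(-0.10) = 0.07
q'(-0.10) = -0.34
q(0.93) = -8.70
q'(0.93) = -29.72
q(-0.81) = -5.13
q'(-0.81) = 22.83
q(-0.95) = -9.13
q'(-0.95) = 34.84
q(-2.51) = -349.73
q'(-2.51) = 538.98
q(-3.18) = -877.40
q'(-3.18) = 1077.46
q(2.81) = -503.10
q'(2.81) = -704.19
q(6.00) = -10266.00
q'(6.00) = -6841.00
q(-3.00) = -699.00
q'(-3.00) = 908.00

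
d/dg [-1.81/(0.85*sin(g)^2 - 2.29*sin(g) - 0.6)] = (3.077*sin(g) - 4.1449)*cos(g)/(-0.85*sin(g)^2 + 2.29*sin(g) + 0.6)^2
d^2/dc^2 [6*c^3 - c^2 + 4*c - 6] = 36*c - 2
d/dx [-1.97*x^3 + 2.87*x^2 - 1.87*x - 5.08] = -5.91*x^2 + 5.74*x - 1.87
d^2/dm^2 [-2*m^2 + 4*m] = -4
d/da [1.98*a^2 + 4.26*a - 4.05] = 3.96*a + 4.26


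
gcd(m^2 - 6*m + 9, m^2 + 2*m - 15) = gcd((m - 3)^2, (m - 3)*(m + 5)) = m - 3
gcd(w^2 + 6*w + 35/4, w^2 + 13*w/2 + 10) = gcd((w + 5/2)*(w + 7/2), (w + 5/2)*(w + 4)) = w + 5/2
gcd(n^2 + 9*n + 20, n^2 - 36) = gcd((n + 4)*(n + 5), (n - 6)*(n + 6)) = 1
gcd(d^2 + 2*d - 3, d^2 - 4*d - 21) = d + 3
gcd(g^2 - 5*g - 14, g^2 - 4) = g + 2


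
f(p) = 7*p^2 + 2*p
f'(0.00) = 2.00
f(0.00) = 0.00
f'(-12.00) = -166.00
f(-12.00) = 984.00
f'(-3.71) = -49.94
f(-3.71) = 88.93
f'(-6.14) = -83.96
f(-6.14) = 251.62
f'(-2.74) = -36.36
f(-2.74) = 47.07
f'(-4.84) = -65.76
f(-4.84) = 154.30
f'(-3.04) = -40.56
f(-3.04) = 58.61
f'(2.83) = 41.62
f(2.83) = 61.72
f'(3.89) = 56.46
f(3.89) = 113.70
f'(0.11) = 3.54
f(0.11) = 0.30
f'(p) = 14*p + 2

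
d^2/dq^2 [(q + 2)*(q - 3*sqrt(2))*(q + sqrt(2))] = 6*q - 4*sqrt(2) + 4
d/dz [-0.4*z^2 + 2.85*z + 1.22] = 2.85 - 0.8*z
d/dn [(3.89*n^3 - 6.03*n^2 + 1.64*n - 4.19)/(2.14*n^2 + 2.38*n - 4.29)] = (8.3246*n^4 + 18.5164*n^3 - 67.9253*n^2 + 69.6706*n + 2.9366)/(4.5796*n^4 + 10.1864*n^3 - 12.6968*n^2 - 20.4204*n + 18.4041)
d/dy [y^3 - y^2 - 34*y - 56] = 3*y^2 - 2*y - 34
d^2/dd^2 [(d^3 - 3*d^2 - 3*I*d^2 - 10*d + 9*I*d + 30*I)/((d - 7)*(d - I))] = (d^3*(40 - 16*I) + d^2*(-84 + 12*I) + d*(264 - 840*I) - 868 + 2068*I)/(d^6 + d^5*(-21 - 3*I) + d^4*(144 + 63*I) + d^3*(-280 - 440*I) + d^2*(-441 + 1008*I) + d*(1029 + 147*I) - 343*I)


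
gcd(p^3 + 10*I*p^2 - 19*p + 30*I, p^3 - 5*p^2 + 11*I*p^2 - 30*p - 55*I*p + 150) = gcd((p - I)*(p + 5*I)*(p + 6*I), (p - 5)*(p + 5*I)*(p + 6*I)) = p^2 + 11*I*p - 30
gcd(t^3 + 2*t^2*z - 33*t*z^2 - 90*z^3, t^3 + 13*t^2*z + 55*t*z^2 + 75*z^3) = t^2 + 8*t*z + 15*z^2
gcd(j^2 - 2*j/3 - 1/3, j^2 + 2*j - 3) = j - 1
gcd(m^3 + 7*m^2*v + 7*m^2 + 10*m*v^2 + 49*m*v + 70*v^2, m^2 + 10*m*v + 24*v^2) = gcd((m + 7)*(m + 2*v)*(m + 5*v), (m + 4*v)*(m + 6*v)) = 1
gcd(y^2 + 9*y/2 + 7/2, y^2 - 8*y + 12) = 1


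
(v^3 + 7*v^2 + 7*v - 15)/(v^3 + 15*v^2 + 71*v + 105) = (v - 1)/(v + 7)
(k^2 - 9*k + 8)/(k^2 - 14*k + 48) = (k - 1)/(k - 6)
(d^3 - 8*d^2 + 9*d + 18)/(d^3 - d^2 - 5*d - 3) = (d - 6)/(d + 1)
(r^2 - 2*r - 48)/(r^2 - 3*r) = (r^2 - 2*r - 48)/(r*(r - 3))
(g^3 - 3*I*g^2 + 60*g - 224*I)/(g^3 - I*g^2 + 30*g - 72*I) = (g^2 + I*g + 56)/(g^2 + 3*I*g + 18)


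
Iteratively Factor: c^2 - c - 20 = (c + 4)*(c - 5)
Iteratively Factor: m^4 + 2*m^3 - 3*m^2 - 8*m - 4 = (m - 2)*(m^3 + 4*m^2 + 5*m + 2) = (m - 2)*(m + 2)*(m^2 + 2*m + 1) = (m - 2)*(m + 1)*(m + 2)*(m + 1)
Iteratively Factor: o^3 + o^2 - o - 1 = (o - 1)*(o^2 + 2*o + 1) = (o - 1)*(o + 1)*(o + 1)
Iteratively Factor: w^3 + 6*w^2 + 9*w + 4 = (w + 1)*(w^2 + 5*w + 4) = (w + 1)*(w + 4)*(w + 1)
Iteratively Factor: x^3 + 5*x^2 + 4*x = (x + 4)*(x^2 + x) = (x + 1)*(x + 4)*(x)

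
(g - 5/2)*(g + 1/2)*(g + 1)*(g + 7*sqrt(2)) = g^4 - g^3 + 7*sqrt(2)*g^3 - 7*sqrt(2)*g^2 - 13*g^2/4 - 91*sqrt(2)*g/4 - 5*g/4 - 35*sqrt(2)/4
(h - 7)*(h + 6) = h^2 - h - 42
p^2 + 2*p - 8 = (p - 2)*(p + 4)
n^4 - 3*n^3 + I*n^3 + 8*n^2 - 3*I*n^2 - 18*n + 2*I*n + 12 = (n - 2)*(n - 1)*(n - 2*I)*(n + 3*I)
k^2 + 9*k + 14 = (k + 2)*(k + 7)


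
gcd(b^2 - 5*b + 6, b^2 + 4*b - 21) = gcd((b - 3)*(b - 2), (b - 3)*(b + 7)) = b - 3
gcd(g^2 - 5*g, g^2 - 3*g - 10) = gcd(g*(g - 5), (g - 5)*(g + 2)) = g - 5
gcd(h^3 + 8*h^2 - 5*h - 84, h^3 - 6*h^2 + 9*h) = h - 3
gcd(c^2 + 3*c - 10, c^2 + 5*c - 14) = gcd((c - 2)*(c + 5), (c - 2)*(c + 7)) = c - 2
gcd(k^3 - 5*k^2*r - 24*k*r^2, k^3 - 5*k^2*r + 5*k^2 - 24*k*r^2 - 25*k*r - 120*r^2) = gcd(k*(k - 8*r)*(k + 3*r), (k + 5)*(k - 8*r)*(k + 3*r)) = -k^2 + 5*k*r + 24*r^2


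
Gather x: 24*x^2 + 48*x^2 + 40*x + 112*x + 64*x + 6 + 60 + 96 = 72*x^2 + 216*x + 162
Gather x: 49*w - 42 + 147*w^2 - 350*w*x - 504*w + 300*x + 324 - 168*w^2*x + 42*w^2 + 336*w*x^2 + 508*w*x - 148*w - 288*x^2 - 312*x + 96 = 189*w^2 - 603*w + x^2*(336*w - 288) + x*(-168*w^2 + 158*w - 12) + 378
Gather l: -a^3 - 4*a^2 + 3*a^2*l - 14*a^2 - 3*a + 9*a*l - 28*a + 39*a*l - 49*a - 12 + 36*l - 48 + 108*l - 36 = -a^3 - 18*a^2 - 80*a + l*(3*a^2 + 48*a + 144) - 96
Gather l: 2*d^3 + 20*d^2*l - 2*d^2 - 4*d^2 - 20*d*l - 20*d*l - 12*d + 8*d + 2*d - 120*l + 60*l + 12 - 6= 2*d^3 - 6*d^2 - 2*d + l*(20*d^2 - 40*d - 60) + 6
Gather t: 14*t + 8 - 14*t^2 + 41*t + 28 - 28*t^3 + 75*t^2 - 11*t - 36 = -28*t^3 + 61*t^2 + 44*t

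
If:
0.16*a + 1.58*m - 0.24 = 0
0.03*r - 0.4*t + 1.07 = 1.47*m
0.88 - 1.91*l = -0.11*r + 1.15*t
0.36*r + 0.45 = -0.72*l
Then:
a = 2.46945961483185*t - 5.29550816805595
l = 0.348591549295775 - 0.539906103286385*t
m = 0.688152725879084 - 0.250071859729807*t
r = 1.07981220657277*t - 1.94718309859155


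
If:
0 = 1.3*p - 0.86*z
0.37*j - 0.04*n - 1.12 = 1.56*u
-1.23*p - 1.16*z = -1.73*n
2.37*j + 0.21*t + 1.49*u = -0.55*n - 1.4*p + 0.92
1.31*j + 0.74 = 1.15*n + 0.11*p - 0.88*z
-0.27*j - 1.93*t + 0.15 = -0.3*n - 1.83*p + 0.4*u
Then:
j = -0.07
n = 1.45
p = 0.84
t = 1.27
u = -0.77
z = 1.27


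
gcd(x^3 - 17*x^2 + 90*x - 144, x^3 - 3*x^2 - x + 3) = x - 3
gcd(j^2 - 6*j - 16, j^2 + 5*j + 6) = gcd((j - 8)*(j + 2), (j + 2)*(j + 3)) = j + 2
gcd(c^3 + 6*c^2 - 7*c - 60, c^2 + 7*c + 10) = c + 5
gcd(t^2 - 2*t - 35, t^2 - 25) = t + 5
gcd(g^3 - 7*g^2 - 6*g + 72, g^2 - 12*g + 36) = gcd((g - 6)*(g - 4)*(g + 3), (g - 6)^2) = g - 6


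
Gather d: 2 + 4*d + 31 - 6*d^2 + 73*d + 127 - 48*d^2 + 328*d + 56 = -54*d^2 + 405*d + 216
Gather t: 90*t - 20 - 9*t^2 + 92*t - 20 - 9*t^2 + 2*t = -18*t^2 + 184*t - 40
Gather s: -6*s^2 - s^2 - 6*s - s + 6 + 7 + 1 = -7*s^2 - 7*s + 14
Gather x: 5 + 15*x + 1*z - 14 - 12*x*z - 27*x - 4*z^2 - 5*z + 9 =x*(-12*z - 12) - 4*z^2 - 4*z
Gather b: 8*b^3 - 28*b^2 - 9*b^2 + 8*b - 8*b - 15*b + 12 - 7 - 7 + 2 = 8*b^3 - 37*b^2 - 15*b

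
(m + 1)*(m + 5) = m^2 + 6*m + 5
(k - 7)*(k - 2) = k^2 - 9*k + 14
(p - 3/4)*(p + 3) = p^2 + 9*p/4 - 9/4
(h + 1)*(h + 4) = h^2 + 5*h + 4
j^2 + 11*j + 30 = (j + 5)*(j + 6)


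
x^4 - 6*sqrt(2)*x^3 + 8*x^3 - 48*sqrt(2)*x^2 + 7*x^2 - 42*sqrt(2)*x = x*(x + 1)*(x + 7)*(x - 6*sqrt(2))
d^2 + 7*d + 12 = (d + 3)*(d + 4)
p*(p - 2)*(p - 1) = p^3 - 3*p^2 + 2*p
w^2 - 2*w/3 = w*(w - 2/3)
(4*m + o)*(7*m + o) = 28*m^2 + 11*m*o + o^2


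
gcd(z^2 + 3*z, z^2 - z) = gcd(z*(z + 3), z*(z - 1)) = z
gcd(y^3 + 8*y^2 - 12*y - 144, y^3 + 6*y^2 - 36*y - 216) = y^2 + 12*y + 36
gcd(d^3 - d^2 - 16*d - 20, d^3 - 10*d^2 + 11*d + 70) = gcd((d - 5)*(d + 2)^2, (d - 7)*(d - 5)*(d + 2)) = d^2 - 3*d - 10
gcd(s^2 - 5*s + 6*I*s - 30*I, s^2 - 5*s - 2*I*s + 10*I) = s - 5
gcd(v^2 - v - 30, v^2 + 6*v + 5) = v + 5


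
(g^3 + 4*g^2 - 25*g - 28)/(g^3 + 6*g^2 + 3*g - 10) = (g^3 + 4*g^2 - 25*g - 28)/(g^3 + 6*g^2 + 3*g - 10)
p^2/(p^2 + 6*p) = p/(p + 6)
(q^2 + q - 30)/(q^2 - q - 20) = (q + 6)/(q + 4)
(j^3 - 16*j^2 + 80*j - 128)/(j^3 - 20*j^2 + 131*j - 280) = (j^2 - 8*j + 16)/(j^2 - 12*j + 35)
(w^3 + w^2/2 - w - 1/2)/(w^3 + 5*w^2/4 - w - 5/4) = 2*(2*w + 1)/(4*w + 5)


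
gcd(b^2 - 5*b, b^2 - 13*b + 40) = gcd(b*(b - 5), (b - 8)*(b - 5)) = b - 5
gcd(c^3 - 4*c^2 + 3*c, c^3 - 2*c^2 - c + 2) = c - 1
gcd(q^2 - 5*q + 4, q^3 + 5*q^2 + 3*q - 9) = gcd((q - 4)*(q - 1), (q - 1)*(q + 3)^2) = q - 1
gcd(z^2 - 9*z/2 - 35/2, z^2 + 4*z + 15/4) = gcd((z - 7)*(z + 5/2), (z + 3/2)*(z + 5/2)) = z + 5/2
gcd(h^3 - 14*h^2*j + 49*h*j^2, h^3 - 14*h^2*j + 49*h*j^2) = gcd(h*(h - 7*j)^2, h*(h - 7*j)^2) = h^3 - 14*h^2*j + 49*h*j^2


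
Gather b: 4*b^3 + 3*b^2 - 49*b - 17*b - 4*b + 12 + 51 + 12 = 4*b^3 + 3*b^2 - 70*b + 75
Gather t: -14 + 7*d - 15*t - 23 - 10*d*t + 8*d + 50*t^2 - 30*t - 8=15*d + 50*t^2 + t*(-10*d - 45) - 45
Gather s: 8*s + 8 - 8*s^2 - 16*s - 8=-8*s^2 - 8*s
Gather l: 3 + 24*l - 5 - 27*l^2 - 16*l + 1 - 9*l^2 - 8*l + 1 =-36*l^2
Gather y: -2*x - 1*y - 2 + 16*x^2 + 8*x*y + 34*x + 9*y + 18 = 16*x^2 + 32*x + y*(8*x + 8) + 16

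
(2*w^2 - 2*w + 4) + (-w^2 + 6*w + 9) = w^2 + 4*w + 13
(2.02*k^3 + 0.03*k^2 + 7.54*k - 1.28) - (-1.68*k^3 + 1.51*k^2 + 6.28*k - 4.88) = 3.7*k^3 - 1.48*k^2 + 1.26*k + 3.6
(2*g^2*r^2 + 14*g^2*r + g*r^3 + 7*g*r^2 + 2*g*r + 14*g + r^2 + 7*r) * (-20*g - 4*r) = -40*g^3*r^2 - 280*g^3*r - 28*g^2*r^3 - 196*g^2*r^2 - 40*g^2*r - 280*g^2 - 4*g*r^4 - 28*g*r^3 - 28*g*r^2 - 196*g*r - 4*r^3 - 28*r^2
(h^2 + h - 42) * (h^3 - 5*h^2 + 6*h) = h^5 - 4*h^4 - 41*h^3 + 216*h^2 - 252*h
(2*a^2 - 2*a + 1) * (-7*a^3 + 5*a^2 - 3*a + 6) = -14*a^5 + 24*a^4 - 23*a^3 + 23*a^2 - 15*a + 6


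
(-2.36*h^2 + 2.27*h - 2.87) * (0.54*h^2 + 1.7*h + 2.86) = -1.2744*h^4 - 2.7862*h^3 - 4.4404*h^2 + 1.6132*h - 8.2082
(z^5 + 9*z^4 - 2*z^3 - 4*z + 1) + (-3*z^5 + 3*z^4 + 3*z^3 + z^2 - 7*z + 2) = -2*z^5 + 12*z^4 + z^3 + z^2 - 11*z + 3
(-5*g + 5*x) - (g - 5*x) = -6*g + 10*x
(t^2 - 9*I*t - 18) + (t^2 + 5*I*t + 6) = 2*t^2 - 4*I*t - 12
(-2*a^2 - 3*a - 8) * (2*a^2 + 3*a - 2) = -4*a^4 - 12*a^3 - 21*a^2 - 18*a + 16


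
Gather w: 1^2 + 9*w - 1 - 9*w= 0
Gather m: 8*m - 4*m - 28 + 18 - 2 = 4*m - 12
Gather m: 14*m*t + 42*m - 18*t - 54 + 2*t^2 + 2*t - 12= m*(14*t + 42) + 2*t^2 - 16*t - 66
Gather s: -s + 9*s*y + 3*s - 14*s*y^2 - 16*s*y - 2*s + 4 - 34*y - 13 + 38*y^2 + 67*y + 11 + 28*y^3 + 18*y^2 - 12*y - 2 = s*(-14*y^2 - 7*y) + 28*y^3 + 56*y^2 + 21*y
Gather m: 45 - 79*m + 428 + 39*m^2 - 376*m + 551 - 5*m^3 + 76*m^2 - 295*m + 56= -5*m^3 + 115*m^2 - 750*m + 1080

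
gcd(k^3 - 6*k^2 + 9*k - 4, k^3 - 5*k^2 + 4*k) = k^2 - 5*k + 4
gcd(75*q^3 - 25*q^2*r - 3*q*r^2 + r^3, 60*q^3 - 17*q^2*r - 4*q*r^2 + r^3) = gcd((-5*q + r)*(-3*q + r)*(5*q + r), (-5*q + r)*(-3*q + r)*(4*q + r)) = 15*q^2 - 8*q*r + r^2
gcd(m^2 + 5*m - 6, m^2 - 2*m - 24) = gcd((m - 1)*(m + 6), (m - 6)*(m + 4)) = 1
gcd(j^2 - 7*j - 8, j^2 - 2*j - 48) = j - 8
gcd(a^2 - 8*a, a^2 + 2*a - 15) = 1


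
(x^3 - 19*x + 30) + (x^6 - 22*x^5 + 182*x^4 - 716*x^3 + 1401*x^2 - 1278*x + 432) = x^6 - 22*x^5 + 182*x^4 - 715*x^3 + 1401*x^2 - 1297*x + 462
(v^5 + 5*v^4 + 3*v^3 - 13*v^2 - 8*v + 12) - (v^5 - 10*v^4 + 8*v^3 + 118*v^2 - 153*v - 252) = 15*v^4 - 5*v^3 - 131*v^2 + 145*v + 264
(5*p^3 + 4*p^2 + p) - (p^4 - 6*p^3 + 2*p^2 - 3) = -p^4 + 11*p^3 + 2*p^2 + p + 3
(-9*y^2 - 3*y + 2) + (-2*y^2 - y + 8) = -11*y^2 - 4*y + 10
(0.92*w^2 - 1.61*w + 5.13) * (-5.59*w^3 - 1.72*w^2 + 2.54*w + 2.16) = -5.1428*w^5 + 7.4175*w^4 - 23.5707*w^3 - 10.9258*w^2 + 9.5526*w + 11.0808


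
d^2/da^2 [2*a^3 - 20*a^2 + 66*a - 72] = 12*a - 40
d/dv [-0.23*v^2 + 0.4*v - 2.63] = 0.4 - 0.46*v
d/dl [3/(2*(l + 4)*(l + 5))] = 3*(-2*l - 9)/(2*(l^4 + 18*l^3 + 121*l^2 + 360*l + 400))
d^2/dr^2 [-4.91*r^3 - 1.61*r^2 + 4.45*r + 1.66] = -29.46*r - 3.22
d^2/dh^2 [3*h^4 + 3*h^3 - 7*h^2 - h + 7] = 36*h^2 + 18*h - 14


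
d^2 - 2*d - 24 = (d - 6)*(d + 4)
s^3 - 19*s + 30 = (s - 3)*(s - 2)*(s + 5)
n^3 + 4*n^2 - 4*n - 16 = (n - 2)*(n + 2)*(n + 4)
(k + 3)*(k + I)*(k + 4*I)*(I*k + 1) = I*k^4 - 4*k^3 + 3*I*k^3 - 12*k^2 + I*k^2 - 4*k + 3*I*k - 12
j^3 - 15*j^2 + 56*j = j*(j - 8)*(j - 7)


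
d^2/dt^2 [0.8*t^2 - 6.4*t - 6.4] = 1.60000000000000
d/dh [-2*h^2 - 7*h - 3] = -4*h - 7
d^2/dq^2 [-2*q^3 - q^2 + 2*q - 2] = -12*q - 2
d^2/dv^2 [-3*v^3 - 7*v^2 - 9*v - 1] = -18*v - 14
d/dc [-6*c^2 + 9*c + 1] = 9 - 12*c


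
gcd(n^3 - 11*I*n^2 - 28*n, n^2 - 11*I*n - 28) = n^2 - 11*I*n - 28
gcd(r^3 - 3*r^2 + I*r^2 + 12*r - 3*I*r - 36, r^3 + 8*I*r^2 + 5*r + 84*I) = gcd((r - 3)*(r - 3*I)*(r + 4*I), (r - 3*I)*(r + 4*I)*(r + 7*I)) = r^2 + I*r + 12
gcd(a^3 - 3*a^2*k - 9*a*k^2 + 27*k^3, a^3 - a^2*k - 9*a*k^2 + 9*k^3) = a^2 - 9*k^2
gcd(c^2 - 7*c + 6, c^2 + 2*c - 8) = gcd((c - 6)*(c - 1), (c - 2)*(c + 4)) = 1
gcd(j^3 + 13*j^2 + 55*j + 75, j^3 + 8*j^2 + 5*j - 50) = j^2 + 10*j + 25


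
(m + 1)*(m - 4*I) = m^2 + m - 4*I*m - 4*I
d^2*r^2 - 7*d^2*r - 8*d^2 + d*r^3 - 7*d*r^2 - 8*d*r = (d + r)*(r - 8)*(d*r + d)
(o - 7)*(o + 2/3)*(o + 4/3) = o^3 - 5*o^2 - 118*o/9 - 56/9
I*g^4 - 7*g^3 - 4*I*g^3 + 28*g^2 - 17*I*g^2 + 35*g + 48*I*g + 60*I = (g - 5)*(g + 3*I)*(g + 4*I)*(I*g + I)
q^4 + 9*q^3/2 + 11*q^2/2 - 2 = (q - 1/2)*(q + 1)*(q + 2)^2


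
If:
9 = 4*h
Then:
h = 9/4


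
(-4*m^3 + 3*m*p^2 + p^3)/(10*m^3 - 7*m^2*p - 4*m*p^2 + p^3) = (2*m + p)/(-5*m + p)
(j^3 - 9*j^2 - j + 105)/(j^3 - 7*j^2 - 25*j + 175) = (j + 3)/(j + 5)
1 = 1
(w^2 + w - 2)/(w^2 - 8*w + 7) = (w + 2)/(w - 7)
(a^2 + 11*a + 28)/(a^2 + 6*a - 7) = (a + 4)/(a - 1)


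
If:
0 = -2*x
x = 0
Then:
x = 0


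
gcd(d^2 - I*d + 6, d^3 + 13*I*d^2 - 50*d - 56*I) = d + 2*I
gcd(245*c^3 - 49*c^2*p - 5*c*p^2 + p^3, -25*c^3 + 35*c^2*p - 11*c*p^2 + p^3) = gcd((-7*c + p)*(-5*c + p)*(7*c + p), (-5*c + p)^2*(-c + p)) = -5*c + p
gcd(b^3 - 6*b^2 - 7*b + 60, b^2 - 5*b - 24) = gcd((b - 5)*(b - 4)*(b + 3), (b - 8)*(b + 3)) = b + 3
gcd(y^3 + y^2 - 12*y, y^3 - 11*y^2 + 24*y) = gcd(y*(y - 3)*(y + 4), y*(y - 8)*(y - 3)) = y^2 - 3*y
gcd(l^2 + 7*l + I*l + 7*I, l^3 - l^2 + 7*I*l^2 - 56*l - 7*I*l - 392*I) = l + 7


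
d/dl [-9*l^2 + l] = 1 - 18*l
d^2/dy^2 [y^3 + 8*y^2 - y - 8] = 6*y + 16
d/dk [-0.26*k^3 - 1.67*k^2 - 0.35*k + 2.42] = -0.78*k^2 - 3.34*k - 0.35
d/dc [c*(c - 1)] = 2*c - 1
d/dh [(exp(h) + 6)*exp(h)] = 2*(exp(h) + 3)*exp(h)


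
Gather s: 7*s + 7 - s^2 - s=-s^2 + 6*s + 7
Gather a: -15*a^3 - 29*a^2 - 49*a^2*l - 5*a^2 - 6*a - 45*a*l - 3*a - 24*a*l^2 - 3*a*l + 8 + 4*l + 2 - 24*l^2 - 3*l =-15*a^3 + a^2*(-49*l - 34) + a*(-24*l^2 - 48*l - 9) - 24*l^2 + l + 10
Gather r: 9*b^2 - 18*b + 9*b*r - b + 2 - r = 9*b^2 - 19*b + r*(9*b - 1) + 2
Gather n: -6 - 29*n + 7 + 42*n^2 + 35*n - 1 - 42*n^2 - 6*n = 0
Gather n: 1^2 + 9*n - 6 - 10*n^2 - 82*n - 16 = -10*n^2 - 73*n - 21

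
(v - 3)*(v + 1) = v^2 - 2*v - 3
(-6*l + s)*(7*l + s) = -42*l^2 + l*s + s^2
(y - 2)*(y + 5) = y^2 + 3*y - 10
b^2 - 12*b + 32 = (b - 8)*(b - 4)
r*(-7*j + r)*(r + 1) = -7*j*r^2 - 7*j*r + r^3 + r^2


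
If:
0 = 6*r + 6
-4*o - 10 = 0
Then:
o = -5/2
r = -1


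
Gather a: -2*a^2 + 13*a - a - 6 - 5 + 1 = -2*a^2 + 12*a - 10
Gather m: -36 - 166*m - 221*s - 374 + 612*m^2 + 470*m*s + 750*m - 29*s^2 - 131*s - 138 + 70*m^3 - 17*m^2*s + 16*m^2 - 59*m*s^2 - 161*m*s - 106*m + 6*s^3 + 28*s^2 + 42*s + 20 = 70*m^3 + m^2*(628 - 17*s) + m*(-59*s^2 + 309*s + 478) + 6*s^3 - s^2 - 310*s - 528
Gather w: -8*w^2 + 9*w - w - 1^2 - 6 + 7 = -8*w^2 + 8*w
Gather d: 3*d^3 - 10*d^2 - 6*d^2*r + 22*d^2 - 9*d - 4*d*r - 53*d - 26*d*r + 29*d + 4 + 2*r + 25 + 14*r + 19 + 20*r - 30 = 3*d^3 + d^2*(12 - 6*r) + d*(-30*r - 33) + 36*r + 18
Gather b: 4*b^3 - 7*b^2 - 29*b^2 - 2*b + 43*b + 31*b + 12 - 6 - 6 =4*b^3 - 36*b^2 + 72*b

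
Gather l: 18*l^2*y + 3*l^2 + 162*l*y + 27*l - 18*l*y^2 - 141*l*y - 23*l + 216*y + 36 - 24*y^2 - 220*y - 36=l^2*(18*y + 3) + l*(-18*y^2 + 21*y + 4) - 24*y^2 - 4*y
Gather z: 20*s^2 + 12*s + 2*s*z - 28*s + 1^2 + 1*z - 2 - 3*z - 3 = 20*s^2 - 16*s + z*(2*s - 2) - 4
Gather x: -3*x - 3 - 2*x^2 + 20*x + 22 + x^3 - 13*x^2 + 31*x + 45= x^3 - 15*x^2 + 48*x + 64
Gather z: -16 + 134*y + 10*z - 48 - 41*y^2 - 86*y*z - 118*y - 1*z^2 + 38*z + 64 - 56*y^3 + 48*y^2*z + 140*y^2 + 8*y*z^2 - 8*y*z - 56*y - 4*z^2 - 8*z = -56*y^3 + 99*y^2 - 40*y + z^2*(8*y - 5) + z*(48*y^2 - 94*y + 40)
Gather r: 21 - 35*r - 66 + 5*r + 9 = -30*r - 36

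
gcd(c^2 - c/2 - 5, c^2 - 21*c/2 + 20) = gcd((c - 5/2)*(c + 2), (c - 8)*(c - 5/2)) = c - 5/2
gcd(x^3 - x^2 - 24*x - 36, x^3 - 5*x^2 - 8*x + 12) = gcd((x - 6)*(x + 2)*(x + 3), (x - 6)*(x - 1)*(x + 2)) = x^2 - 4*x - 12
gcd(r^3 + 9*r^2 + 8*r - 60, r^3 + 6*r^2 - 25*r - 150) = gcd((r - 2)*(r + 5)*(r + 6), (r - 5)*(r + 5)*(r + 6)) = r^2 + 11*r + 30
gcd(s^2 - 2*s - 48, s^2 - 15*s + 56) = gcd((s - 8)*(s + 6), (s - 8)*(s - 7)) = s - 8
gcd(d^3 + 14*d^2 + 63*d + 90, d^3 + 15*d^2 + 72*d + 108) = d^2 + 9*d + 18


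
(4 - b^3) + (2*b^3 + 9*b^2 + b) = b^3 + 9*b^2 + b + 4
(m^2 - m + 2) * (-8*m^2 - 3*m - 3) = -8*m^4 + 5*m^3 - 16*m^2 - 3*m - 6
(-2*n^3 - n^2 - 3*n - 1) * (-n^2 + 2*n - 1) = 2*n^5 - 3*n^4 + 3*n^3 - 4*n^2 + n + 1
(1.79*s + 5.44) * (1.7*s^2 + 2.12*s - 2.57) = 3.043*s^3 + 13.0428*s^2 + 6.9325*s - 13.9808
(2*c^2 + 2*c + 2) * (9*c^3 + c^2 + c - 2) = 18*c^5 + 20*c^4 + 22*c^3 - 2*c - 4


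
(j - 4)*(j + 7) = j^2 + 3*j - 28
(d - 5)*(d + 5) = d^2 - 25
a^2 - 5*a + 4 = (a - 4)*(a - 1)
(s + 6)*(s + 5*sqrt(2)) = s^2 + 6*s + 5*sqrt(2)*s + 30*sqrt(2)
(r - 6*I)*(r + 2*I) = r^2 - 4*I*r + 12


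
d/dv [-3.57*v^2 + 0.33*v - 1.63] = 0.33 - 7.14*v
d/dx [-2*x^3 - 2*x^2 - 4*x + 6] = -6*x^2 - 4*x - 4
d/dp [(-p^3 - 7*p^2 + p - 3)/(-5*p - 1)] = 2*(5*p^3 + 19*p^2 + 7*p - 8)/(25*p^2 + 10*p + 1)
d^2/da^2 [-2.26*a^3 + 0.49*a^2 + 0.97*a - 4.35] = 0.98 - 13.56*a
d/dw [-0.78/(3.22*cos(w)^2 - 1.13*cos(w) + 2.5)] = (0.8814 - 5.0232*cos(w))*sin(w)/(3.22*cos(w)^2 - 1.13*cos(w) + 2.5)^2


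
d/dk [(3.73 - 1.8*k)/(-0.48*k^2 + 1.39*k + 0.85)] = (-0.864*k^2 + 3.5808*k - 6.7147)/(0.2304*k^4 - 1.3344*k^3 + 1.1161*k^2 + 2.363*k + 0.7225)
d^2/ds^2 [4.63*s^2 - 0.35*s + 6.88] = 9.26000000000000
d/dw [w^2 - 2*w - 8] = 2*w - 2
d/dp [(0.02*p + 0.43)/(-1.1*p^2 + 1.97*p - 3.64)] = (0.022*p^2 + 0.946*p - 0.9199)/(1.21*p^4 - 4.334*p^3 + 11.8889*p^2 - 14.3416*p + 13.2496)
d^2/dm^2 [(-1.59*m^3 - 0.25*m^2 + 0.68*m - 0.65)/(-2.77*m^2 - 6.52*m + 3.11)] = (1.4210854715202e-14*m^5 + 143.112474*m^3 - 150.598128*m^2 + 127.559418*m + 43.721688)/(21.253933*m^6 + 150.081924*m^5 + 281.673267*m^4 - 59.839256*m^3 - 316.246881*m^2 + 189.186276*m - 30.080231)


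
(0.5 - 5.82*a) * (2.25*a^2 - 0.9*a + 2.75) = -13.095*a^3 + 6.363*a^2 - 16.455*a + 1.375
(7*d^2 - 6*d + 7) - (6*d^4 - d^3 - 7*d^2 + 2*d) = -6*d^4 + d^3 + 14*d^2 - 8*d + 7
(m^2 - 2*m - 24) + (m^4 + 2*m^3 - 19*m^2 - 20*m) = m^4 + 2*m^3 - 18*m^2 - 22*m - 24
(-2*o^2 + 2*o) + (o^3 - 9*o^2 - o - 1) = o^3 - 11*o^2 + o - 1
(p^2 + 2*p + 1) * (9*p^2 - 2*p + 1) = 9*p^4 + 16*p^3 + 6*p^2 + 1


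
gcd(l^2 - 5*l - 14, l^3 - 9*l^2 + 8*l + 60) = l + 2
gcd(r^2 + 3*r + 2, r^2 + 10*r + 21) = 1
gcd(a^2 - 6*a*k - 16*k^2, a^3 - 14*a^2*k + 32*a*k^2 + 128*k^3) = a^2 - 6*a*k - 16*k^2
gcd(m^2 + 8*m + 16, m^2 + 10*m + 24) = m + 4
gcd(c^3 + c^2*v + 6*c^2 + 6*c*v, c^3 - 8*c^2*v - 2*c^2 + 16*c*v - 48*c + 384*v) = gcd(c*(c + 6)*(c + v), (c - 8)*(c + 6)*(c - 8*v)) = c + 6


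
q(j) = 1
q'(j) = 0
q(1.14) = 1.00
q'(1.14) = 0.00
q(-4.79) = 1.00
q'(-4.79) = 0.00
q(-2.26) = 1.00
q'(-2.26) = 0.00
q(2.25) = 1.00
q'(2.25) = 0.00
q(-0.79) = 1.00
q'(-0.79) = 0.00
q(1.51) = 1.00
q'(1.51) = 0.00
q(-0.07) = 1.00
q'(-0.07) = 0.00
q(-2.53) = 1.00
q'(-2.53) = 0.00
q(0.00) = 1.00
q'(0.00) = 0.00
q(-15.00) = 1.00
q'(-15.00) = 0.00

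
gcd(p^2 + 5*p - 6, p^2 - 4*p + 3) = p - 1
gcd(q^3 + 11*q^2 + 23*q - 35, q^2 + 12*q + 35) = q^2 + 12*q + 35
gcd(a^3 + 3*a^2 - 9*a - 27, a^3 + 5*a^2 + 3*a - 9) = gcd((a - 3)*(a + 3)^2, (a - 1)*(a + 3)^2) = a^2 + 6*a + 9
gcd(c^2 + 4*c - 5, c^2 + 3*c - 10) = c + 5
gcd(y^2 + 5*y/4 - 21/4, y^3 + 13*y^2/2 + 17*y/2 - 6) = y + 3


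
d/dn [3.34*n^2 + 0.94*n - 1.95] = 6.68*n + 0.94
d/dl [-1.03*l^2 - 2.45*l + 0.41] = -2.06*l - 2.45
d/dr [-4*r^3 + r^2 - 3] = 2*r*(1 - 6*r)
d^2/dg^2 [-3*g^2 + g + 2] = -6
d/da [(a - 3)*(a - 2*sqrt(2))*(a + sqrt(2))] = 3*a^2 - 6*a - 2*sqrt(2)*a - 4 + 3*sqrt(2)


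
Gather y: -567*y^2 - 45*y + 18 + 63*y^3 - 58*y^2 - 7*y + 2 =63*y^3 - 625*y^2 - 52*y + 20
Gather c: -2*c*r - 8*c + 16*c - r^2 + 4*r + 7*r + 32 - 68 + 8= c*(8 - 2*r) - r^2 + 11*r - 28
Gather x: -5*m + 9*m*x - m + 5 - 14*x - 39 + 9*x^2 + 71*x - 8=-6*m + 9*x^2 + x*(9*m + 57) - 42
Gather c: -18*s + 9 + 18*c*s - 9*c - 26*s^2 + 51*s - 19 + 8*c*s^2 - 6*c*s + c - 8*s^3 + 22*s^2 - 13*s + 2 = c*(8*s^2 + 12*s - 8) - 8*s^3 - 4*s^2 + 20*s - 8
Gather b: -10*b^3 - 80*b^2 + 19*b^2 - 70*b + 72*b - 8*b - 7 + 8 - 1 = -10*b^3 - 61*b^2 - 6*b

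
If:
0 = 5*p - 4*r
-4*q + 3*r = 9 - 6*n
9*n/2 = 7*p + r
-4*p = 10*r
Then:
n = 0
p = 0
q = -9/4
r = 0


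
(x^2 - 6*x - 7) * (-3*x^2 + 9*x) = -3*x^4 + 27*x^3 - 33*x^2 - 63*x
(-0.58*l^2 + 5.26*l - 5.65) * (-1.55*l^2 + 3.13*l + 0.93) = 0.899*l^4 - 9.9684*l^3 + 24.6819*l^2 - 12.7927*l - 5.2545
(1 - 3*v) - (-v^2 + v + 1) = v^2 - 4*v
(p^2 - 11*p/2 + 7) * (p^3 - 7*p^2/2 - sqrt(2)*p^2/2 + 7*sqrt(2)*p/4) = p^5 - 9*p^4 - sqrt(2)*p^4/2 + 9*sqrt(2)*p^3/2 + 105*p^3/4 - 49*p^2/2 - 105*sqrt(2)*p^2/8 + 49*sqrt(2)*p/4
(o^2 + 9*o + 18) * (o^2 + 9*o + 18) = o^4 + 18*o^3 + 117*o^2 + 324*o + 324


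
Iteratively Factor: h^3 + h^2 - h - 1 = (h + 1)*(h^2 - 1) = (h - 1)*(h + 1)*(h + 1)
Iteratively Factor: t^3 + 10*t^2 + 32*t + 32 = (t + 2)*(t^2 + 8*t + 16) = (t + 2)*(t + 4)*(t + 4)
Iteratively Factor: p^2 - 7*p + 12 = (p - 4)*(p - 3)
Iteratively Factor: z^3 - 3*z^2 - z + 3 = (z + 1)*(z^2 - 4*z + 3) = (z - 1)*(z + 1)*(z - 3)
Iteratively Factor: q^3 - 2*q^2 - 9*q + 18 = (q - 2)*(q^2 - 9) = (q - 3)*(q - 2)*(q + 3)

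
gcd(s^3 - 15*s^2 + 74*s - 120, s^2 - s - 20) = s - 5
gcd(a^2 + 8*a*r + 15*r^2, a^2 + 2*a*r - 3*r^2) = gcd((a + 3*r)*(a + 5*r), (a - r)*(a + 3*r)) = a + 3*r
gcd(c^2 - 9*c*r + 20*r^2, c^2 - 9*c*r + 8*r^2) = 1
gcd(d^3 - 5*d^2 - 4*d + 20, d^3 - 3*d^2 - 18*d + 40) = d^2 - 7*d + 10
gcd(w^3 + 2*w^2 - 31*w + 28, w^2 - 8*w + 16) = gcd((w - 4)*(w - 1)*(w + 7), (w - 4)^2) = w - 4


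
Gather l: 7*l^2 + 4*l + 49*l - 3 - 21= 7*l^2 + 53*l - 24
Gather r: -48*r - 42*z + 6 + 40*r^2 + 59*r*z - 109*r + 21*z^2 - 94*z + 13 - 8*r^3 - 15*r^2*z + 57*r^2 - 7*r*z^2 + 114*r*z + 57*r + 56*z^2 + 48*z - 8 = -8*r^3 + r^2*(97 - 15*z) + r*(-7*z^2 + 173*z - 100) + 77*z^2 - 88*z + 11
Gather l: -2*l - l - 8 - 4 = -3*l - 12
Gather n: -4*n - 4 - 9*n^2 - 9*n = -9*n^2 - 13*n - 4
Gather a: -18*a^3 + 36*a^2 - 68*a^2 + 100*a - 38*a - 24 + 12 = -18*a^3 - 32*a^2 + 62*a - 12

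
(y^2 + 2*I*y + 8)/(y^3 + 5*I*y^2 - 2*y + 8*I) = (y - 2*I)/(y^2 + I*y + 2)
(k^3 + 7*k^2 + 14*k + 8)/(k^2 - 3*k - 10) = (k^2 + 5*k + 4)/(k - 5)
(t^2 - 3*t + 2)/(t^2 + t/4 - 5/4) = 4*(t - 2)/(4*t + 5)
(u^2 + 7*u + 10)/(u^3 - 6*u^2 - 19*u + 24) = (u^2 + 7*u + 10)/(u^3 - 6*u^2 - 19*u + 24)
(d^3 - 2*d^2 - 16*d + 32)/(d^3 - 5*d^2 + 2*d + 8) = (d + 4)/(d + 1)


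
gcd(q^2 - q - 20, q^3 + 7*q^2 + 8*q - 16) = q + 4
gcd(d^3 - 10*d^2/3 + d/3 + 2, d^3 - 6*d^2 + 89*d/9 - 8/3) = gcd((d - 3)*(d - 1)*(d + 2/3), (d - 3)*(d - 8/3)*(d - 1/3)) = d - 3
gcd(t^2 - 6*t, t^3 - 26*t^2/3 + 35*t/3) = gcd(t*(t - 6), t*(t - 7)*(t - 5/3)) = t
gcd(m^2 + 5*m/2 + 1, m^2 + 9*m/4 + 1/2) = m + 2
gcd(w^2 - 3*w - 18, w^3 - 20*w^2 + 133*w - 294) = w - 6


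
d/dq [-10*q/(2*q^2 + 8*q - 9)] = 10*(2*q^2 + 9)/(4*q^4 + 32*q^3 + 28*q^2 - 144*q + 81)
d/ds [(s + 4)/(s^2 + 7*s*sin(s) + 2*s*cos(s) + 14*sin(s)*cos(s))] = (s^2 + 7*s*sin(s) + 2*s*cos(s) - (s + 4)*(-2*s*sin(s) + 7*s*cos(s) + 2*s + 7*sin(s) + 2*cos(s) + 14*cos(2*s)) + 7*sin(2*s))/((s + 7*sin(s))^2*(s + 2*cos(s))^2)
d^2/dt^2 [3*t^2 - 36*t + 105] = 6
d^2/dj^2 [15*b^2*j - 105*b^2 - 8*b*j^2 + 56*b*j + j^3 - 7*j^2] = -16*b + 6*j - 14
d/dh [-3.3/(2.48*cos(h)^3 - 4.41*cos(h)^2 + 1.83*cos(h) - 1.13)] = (-24.552*cos(h)^2 + 29.106*cos(h) - 6.039)*sin(h)/(2.48*cos(h)^3 - 4.41*cos(h)^2 + 1.83*cos(h) - 1.13)^2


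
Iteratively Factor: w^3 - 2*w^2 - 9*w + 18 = (w - 2)*(w^2 - 9) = (w - 3)*(w - 2)*(w + 3)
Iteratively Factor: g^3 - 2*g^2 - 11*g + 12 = (g - 1)*(g^2 - g - 12) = (g - 4)*(g - 1)*(g + 3)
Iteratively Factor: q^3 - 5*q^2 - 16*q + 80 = (q - 5)*(q^2 - 16) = (q - 5)*(q - 4)*(q + 4)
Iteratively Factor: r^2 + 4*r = (r + 4)*(r)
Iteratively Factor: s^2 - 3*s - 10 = (s + 2)*(s - 5)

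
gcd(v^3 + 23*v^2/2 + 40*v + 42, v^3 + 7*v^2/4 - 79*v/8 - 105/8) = v + 7/2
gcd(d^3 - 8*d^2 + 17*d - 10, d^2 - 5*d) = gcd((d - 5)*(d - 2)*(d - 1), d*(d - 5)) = d - 5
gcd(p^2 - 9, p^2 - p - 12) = p + 3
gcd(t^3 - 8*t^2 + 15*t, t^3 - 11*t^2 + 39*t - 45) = t^2 - 8*t + 15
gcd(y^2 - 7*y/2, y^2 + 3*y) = y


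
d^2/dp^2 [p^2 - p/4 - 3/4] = 2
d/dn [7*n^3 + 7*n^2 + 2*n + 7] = 21*n^2 + 14*n + 2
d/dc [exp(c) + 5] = exp(c)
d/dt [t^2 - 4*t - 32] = 2*t - 4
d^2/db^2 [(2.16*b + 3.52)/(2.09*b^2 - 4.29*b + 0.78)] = ((3.8192 - 27.0864*b)*(2.09*b^2 - 4.29*b + 0.78) + (2.16*b + 3.52)*(4.18*b - 4.29)*(8.36*b - 8.58))/(2.09*b^2 - 4.29*b + 0.78)^3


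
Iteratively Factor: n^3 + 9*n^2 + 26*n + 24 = (n + 4)*(n^2 + 5*n + 6) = (n + 2)*(n + 4)*(n + 3)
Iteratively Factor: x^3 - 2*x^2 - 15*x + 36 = (x - 3)*(x^2 + x - 12) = (x - 3)^2*(x + 4)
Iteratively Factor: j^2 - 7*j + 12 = (j - 3)*(j - 4)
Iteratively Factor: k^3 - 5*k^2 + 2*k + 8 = (k + 1)*(k^2 - 6*k + 8) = (k - 2)*(k + 1)*(k - 4)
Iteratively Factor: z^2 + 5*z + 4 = (z + 1)*(z + 4)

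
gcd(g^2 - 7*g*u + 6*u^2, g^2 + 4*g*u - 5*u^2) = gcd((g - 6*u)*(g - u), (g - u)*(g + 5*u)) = -g + u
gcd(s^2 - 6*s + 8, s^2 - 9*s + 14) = s - 2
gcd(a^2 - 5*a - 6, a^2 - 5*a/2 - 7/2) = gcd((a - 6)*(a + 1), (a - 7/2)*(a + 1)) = a + 1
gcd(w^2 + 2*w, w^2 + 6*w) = w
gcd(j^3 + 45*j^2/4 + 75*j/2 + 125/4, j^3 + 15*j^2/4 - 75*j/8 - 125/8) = j^2 + 25*j/4 + 25/4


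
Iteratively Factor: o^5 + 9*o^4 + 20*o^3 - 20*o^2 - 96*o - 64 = (o + 4)*(o^4 + 5*o^3 - 20*o - 16) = (o - 2)*(o + 4)*(o^3 + 7*o^2 + 14*o + 8) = (o - 2)*(o + 1)*(o + 4)*(o^2 + 6*o + 8) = (o - 2)*(o + 1)*(o + 4)^2*(o + 2)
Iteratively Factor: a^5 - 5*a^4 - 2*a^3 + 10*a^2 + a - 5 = (a - 1)*(a^4 - 4*a^3 - 6*a^2 + 4*a + 5) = (a - 5)*(a - 1)*(a^3 + a^2 - a - 1) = (a - 5)*(a - 1)^2*(a^2 + 2*a + 1) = (a - 5)*(a - 1)^2*(a + 1)*(a + 1)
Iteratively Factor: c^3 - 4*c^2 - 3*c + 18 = (c + 2)*(c^2 - 6*c + 9) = (c - 3)*(c + 2)*(c - 3)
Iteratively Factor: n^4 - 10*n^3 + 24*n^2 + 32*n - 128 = (n - 4)*(n^3 - 6*n^2 + 32) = (n - 4)*(n + 2)*(n^2 - 8*n + 16) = (n - 4)^2*(n + 2)*(n - 4)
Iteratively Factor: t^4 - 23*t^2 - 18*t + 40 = (t + 2)*(t^3 - 2*t^2 - 19*t + 20) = (t - 5)*(t + 2)*(t^2 + 3*t - 4) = (t - 5)*(t - 1)*(t + 2)*(t + 4)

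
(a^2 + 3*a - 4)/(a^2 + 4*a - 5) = (a + 4)/(a + 5)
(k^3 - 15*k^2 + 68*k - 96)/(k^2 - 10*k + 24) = (k^2 - 11*k + 24)/(k - 6)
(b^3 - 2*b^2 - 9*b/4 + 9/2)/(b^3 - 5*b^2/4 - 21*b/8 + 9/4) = 2*(2*b - 3)/(4*b - 3)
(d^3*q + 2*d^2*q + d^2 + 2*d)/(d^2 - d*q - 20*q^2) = d*(-d^2*q - 2*d*q - d - 2)/(-d^2 + d*q + 20*q^2)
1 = 1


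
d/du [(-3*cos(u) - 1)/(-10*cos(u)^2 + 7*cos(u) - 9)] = (-30*sin(u)^2 + 20*cos(u) - 4)*sin(u)/(10*cos(u)^2 - 7*cos(u) + 9)^2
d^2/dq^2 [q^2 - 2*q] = 2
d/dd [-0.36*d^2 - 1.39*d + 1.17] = -0.72*d - 1.39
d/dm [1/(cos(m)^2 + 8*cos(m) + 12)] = 2*(cos(m) + 4)*sin(m)/(cos(m)^2 + 8*cos(m) + 12)^2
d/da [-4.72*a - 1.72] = -4.72000000000000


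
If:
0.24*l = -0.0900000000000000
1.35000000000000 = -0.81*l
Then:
No Solution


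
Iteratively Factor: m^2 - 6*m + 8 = (m - 4)*(m - 2)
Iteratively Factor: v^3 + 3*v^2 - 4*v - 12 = (v - 2)*(v^2 + 5*v + 6) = (v - 2)*(v + 2)*(v + 3)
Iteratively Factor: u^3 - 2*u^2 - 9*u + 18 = (u - 3)*(u^2 + u - 6) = (u - 3)*(u + 3)*(u - 2)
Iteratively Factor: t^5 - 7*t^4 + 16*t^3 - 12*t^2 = (t - 3)*(t^4 - 4*t^3 + 4*t^2) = (t - 3)*(t - 2)*(t^3 - 2*t^2) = t*(t - 3)*(t - 2)*(t^2 - 2*t) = t*(t - 3)*(t - 2)^2*(t)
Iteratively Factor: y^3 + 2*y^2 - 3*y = (y)*(y^2 + 2*y - 3) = y*(y + 3)*(y - 1)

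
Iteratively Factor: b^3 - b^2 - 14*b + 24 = (b - 3)*(b^2 + 2*b - 8) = (b - 3)*(b + 4)*(b - 2)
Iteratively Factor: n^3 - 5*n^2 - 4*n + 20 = (n - 2)*(n^2 - 3*n - 10) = (n - 2)*(n + 2)*(n - 5)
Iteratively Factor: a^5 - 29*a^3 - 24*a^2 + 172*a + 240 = (a - 3)*(a^4 + 3*a^3 - 20*a^2 - 84*a - 80) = (a - 3)*(a + 4)*(a^3 - a^2 - 16*a - 20) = (a - 5)*(a - 3)*(a + 4)*(a^2 + 4*a + 4) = (a - 5)*(a - 3)*(a + 2)*(a + 4)*(a + 2)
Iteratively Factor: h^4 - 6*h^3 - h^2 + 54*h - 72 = (h - 4)*(h^3 - 2*h^2 - 9*h + 18) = (h - 4)*(h - 3)*(h^2 + h - 6) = (h - 4)*(h - 3)*(h - 2)*(h + 3)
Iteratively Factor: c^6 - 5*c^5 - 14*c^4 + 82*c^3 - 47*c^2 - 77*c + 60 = (c + 1)*(c^5 - 6*c^4 - 8*c^3 + 90*c^2 - 137*c + 60) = (c + 1)*(c + 4)*(c^4 - 10*c^3 + 32*c^2 - 38*c + 15) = (c - 3)*(c + 1)*(c + 4)*(c^3 - 7*c^2 + 11*c - 5) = (c - 3)*(c - 1)*(c + 1)*(c + 4)*(c^2 - 6*c + 5) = (c - 5)*(c - 3)*(c - 1)*(c + 1)*(c + 4)*(c - 1)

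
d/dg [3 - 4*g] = -4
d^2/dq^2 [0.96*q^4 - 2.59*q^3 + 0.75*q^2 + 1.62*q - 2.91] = 11.52*q^2 - 15.54*q + 1.5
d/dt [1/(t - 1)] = -1/(t - 1)^2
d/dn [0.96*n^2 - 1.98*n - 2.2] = 1.92*n - 1.98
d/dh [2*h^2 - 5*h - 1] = 4*h - 5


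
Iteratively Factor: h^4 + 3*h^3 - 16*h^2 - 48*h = (h + 4)*(h^3 - h^2 - 12*h) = (h - 4)*(h + 4)*(h^2 + 3*h) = h*(h - 4)*(h + 4)*(h + 3)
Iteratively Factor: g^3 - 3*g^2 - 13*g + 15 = (g + 3)*(g^2 - 6*g + 5) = (g - 1)*(g + 3)*(g - 5)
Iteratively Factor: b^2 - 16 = (b + 4)*(b - 4)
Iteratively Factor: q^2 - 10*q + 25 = (q - 5)*(q - 5)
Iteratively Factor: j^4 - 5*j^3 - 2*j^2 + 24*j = (j - 3)*(j^3 - 2*j^2 - 8*j) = (j - 3)*(j + 2)*(j^2 - 4*j) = (j - 4)*(j - 3)*(j + 2)*(j)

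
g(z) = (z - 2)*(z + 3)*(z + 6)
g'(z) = (z - 2)*(z + 3) + (z - 2)*(z + 6) + (z + 3)*(z + 6)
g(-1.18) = -27.90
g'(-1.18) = -12.34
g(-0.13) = -35.88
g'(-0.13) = -1.77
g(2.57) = 27.21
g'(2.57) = 55.79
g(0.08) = -35.95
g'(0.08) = 1.14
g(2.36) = 16.13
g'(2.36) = 49.75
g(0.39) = -34.88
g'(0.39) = 5.92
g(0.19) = -35.74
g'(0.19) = 2.77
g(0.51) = -34.05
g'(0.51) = 7.92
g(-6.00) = 0.00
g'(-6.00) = 24.00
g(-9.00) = -198.00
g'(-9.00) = 117.00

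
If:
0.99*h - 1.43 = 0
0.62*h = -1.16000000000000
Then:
No Solution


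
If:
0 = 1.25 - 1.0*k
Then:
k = 1.25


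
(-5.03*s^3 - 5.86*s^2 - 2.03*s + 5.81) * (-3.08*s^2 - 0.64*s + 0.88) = 15.4924*s^5 + 21.268*s^4 + 5.5764*s^3 - 21.7524*s^2 - 5.5048*s + 5.1128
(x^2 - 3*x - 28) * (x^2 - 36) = x^4 - 3*x^3 - 64*x^2 + 108*x + 1008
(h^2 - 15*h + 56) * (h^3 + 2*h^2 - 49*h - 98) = h^5 - 13*h^4 - 23*h^3 + 749*h^2 - 1274*h - 5488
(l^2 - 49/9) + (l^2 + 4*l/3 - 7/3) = 2*l^2 + 4*l/3 - 70/9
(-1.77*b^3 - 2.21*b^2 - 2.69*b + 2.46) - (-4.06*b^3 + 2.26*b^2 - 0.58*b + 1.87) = 2.29*b^3 - 4.47*b^2 - 2.11*b + 0.59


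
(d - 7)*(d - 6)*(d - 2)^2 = d^4 - 17*d^3 + 98*d^2 - 220*d + 168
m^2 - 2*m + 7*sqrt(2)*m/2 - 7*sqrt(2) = (m - 2)*(m + 7*sqrt(2)/2)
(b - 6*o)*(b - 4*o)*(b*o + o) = b^3*o - 10*b^2*o^2 + b^2*o + 24*b*o^3 - 10*b*o^2 + 24*o^3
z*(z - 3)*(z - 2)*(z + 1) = z^4 - 4*z^3 + z^2 + 6*z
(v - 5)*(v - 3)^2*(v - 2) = v^4 - 13*v^3 + 61*v^2 - 123*v + 90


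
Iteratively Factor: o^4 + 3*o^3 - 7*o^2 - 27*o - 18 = (o - 3)*(o^3 + 6*o^2 + 11*o + 6) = (o - 3)*(o + 3)*(o^2 + 3*o + 2) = (o - 3)*(o + 2)*(o + 3)*(o + 1)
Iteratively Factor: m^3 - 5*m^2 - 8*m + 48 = (m + 3)*(m^2 - 8*m + 16) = (m - 4)*(m + 3)*(m - 4)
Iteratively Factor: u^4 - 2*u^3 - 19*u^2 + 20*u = (u - 5)*(u^3 + 3*u^2 - 4*u) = u*(u - 5)*(u^2 + 3*u - 4) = u*(u - 5)*(u - 1)*(u + 4)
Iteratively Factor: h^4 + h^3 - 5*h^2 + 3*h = (h - 1)*(h^3 + 2*h^2 - 3*h) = h*(h - 1)*(h^2 + 2*h - 3) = h*(h - 1)*(h + 3)*(h - 1)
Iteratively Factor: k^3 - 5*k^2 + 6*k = (k - 3)*(k^2 - 2*k) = (k - 3)*(k - 2)*(k)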